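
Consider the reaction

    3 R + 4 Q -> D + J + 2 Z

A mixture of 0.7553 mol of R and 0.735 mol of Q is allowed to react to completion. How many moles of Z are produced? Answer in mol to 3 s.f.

0.368 mol

n(R) = 0.7553 mol
n(Q) = 0.7350 mol
n/ν → R: 0.2518, Q: 0.1838; Q is limiting.
n(Z) = (2/4) × 0.7350 = 0.3675 mol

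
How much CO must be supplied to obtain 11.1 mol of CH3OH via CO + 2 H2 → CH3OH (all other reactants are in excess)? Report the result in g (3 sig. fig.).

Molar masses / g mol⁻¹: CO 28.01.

311 g

n(CH3OH) = 11.10 mol
n(CO) = (1/1) × 11.10 = 11.10 mol
mass = 11.10 × 28.01 = 310.9 g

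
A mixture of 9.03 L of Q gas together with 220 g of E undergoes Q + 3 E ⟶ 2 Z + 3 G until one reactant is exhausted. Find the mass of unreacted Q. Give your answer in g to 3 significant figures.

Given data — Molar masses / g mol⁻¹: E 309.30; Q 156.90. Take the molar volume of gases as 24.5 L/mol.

n(Q) = 9.030 / 24.5 = 0.3686 mol
n(E) = 220.0 / 309.30 = 0.7113 mol
n/ν → Q: 0.3686, E: 0.2371; E is limiting.
Q consumed = (1/3) × 0.7113 = 0.2371 mol
Q remaining = 0.3686 − 0.2371 = 0.1315 mol
mass = 0.1315 × 156.90 = 20.63 g

20.6 g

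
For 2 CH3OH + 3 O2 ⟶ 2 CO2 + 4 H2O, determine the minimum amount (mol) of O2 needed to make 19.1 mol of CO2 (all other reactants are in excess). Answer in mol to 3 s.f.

n(CO2) = 19.10 mol
n(O2) = (3/2) × 19.10 = 28.65 mol

28.7 mol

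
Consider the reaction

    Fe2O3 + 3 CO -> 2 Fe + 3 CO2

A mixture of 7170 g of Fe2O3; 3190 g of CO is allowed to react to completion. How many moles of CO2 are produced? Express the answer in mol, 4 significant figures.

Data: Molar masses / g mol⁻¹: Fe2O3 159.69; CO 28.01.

n(Fe2O3) = 7170 / 159.69 = 44.90 mol
n(CO) = 3190 / 28.01 = 113.9 mol
n/ν → Fe2O3: 44.90, CO: 37.97; CO is limiting.
n(CO2) = (3/3) × 113.9 = 113.9 mol

113.9 mol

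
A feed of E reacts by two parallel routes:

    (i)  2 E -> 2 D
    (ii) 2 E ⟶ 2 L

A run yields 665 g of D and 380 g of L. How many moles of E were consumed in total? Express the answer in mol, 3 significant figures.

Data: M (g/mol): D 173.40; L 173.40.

6.03 mol

n(D) = 665 / 173.40 = 3.835 mol
n(L) = 380 / 173.40 = 2.191 mol
n(E) via (i) = (2/2)×3.835 = 3.835 mol
n(E) via (ii) = (2/2)×2.191 = 2.191 mol
total n(E) = 3.835 + 2.191 = 6.026 mol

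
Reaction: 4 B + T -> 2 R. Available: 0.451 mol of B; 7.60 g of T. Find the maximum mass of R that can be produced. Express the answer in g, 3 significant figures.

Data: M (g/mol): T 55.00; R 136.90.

n(B) = 0.4510 mol
n(T) = 7.600 / 55.00 = 0.1382 mol
n/ν → B: 0.1128, T: 0.1382; B is limiting.
n(R) = (2/4) × 0.4510 = 0.2255 mol
mass = 0.2255 × 136.90 = 30.87 g

30.9 g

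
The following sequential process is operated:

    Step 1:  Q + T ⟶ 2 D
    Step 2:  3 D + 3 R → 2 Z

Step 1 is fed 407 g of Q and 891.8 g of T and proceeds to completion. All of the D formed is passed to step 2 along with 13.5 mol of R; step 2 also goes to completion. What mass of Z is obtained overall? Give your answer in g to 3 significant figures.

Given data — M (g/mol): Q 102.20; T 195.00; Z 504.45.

2680 g

Step 1:
n(Q) = 407.0 / 102.20 = 3.982 mol
n(T) = 891.8 / 195.00 = 4.573 mol
n/ν for Q = 3.982/1 = 3.982
n/ν for T = 4.573/1 = 4.573
Smallest n/ν is Q → limiting reagent.
n(D) produced = (2/1) × 3.982 = 7.964 mol
Step 2:
n(D) available = 7.964 mol
n(R) = 13.50 mol
n/ν for D = 7.964/3 = 2.655
n/ν for R = 13.50/3 = 4.500
Smallest n/ν is D → limiting reagent.
n(Z) = (2/3) × 7.964 = 5.309 mol
mass = 5.309 × 504.45 = 2678 g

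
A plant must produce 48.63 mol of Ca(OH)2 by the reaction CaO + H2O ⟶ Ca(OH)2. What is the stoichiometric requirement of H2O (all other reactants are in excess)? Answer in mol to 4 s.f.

48.63 mol

n(Ca(OH)2) = 48.63 mol
n(H2O) = (1/1) × 48.63 = 48.63 mol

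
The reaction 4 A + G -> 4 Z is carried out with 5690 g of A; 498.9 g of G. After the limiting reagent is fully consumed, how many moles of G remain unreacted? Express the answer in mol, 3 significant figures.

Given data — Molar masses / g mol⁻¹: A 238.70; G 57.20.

n(A) = 5690 / 238.70 = 23.84 mol
n(G) = 498.9 / 57.20 = 8.722 mol
n/ν → A: 5.960, G: 8.722; A is limiting.
G consumed = (1/4) × 23.84 = 5.960 mol
G remaining = 8.722 − 5.960 = 2.762 mol

2.76 mol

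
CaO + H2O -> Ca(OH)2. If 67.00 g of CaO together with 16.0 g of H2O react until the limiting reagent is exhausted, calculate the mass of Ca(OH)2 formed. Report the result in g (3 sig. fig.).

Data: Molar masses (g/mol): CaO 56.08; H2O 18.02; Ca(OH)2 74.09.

65.8 g

n(CaO) = 67.00 / 56.08 = 1.195 mol
n(H2O) = 16.00 / 18.02 = 0.8879 mol
n/ν for CaO = 1.195/1 = 1.195
n/ν for H2O = 0.8879/1 = 0.8879
Smallest n/ν is H2O → limiting reagent.
n(Ca(OH)2) = (1/1) × 0.8879 = 0.8879 mol
mass = 0.8879 × 74.09 = 65.78 g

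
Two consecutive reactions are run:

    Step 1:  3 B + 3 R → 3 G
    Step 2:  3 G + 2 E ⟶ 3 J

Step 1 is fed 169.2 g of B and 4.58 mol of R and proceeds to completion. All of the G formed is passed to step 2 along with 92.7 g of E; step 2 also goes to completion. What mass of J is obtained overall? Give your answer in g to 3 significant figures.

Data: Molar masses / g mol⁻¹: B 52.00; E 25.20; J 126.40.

Step 1:
n(B) = 169.2 / 52.00 = 3.254 mol
n(R) = 4.580 mol
n/ν for B = 3.254/3 = 1.085
n/ν for R = 4.580/3 = 1.527
Smallest n/ν is B → limiting reagent.
n(G) produced = (3/3) × 3.254 = 3.254 mol
Step 2:
n(G) available = 3.254 mol
n(E) = 92.70 / 25.20 = 3.679 mol
n/ν for G = 3.254/3 = 1.085
n/ν for E = 3.679/2 = 1.840
Smallest n/ν is G → limiting reagent.
n(J) = (3/3) × 3.254 = 3.254 mol
mass = 3.254 × 126.40 = 411.3 g

411 g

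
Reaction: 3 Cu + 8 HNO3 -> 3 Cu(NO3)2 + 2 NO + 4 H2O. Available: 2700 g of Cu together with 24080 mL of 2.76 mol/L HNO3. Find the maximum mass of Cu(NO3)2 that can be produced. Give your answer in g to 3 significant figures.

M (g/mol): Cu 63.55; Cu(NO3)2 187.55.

4670 g

n(Cu) = 2700 / 63.55 = 42.49 mol
n(HNO3) = 2.76 × 24080/1000 = 66.46 mol
n/ν for Cu = 42.49/3 = 14.16
n/ν for HNO3 = 66.46/8 = 8.308
Smallest n/ν is HNO3 → limiting reagent.
n(Cu(NO3)2) = (3/8) × 66.46 = 24.92 mol
mass = 24.92 × 187.55 = 4674 g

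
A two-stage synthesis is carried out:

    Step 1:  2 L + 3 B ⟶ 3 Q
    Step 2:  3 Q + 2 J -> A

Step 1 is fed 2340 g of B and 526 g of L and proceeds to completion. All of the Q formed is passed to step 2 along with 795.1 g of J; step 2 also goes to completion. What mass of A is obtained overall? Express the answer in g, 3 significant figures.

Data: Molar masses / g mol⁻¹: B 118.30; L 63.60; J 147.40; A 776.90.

Step 1:
n(B) = 2340 / 118.30 = 19.78 mol
n(L) = 526.0 / 63.60 = 8.270 mol
n/ν for B = 19.78/3 = 6.593
n/ν for L = 8.270/2 = 4.135
Smallest n/ν is L → limiting reagent.
n(Q) produced = (3/2) × 8.270 = 12.41 mol
Step 2:
n(Q) available = 12.41 mol
n(J) = 795.1 / 147.40 = 5.394 mol
n/ν for Q = 12.41/3 = 4.137
n/ν for J = 5.394/2 = 2.697
Smallest n/ν is J → limiting reagent.
n(A) = (1/2) × 5.394 = 2.697 mol
mass = 2.697 × 776.90 = 2095 g

2100 g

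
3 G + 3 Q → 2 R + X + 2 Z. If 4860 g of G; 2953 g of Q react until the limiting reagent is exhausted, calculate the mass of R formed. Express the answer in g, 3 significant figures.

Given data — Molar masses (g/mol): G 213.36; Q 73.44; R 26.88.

408 g

n(G) = 4860 / 213.36 = 22.78 mol
n(Q) = 2953 / 73.44 = 40.21 mol
n/ν for G = 22.78/3 = 7.593
n/ν for Q = 40.21/3 = 13.40
Smallest n/ν is G → limiting reagent.
n(R) = (2/3) × 22.78 = 15.19 mol
mass = 15.19 × 26.88 = 408.3 g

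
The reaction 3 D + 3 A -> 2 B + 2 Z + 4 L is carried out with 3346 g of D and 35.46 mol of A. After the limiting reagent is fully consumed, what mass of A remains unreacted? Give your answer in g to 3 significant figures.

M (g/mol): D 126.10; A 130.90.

1170 g

n(D) = 3346 / 126.10 = 26.53 mol
n(A) = 35.46 mol
n/ν for D = 26.53/3 = 8.843
n/ν for A = 35.46/3 = 11.82
Smallest n/ν is D → limiting reagent.
A consumed = (3/3) × 26.53 = 26.53 mol
A remaining = 35.46 − 26.53 = 8.930 mol
mass = 8.930 × 130.90 = 1169 g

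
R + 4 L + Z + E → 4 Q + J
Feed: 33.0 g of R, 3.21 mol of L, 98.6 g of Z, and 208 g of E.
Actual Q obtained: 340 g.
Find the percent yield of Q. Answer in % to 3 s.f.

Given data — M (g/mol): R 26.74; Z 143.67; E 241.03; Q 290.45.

n(R) = 33.00 / 26.74 = 1.234 mol
n(L) = 3.210 mol
n(Z) = 98.60 / 143.67 = 0.6863 mol
n(E) = 208.0 / 241.03 = 0.8630 mol
n/ν → R: 1.234, L: 0.8025, Z: 0.6863, E: 0.8630; Z is limiting.
theoretical n(Q) = (4/1) × 0.6863 = 2.745 mol → 797.3 g
% yield = 340 / 797.3 × 100 = 42.64 %

42.6 %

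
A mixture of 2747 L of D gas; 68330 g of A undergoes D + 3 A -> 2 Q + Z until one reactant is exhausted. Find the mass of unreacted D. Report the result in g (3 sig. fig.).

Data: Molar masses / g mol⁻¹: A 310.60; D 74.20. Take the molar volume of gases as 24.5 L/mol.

2880 g

n(D) = 2747 / 24.5 = 112.1 mol
n(A) = 68330 / 310.60 = 220.0 mol
n/ν → D: 112.1, A: 73.33; A is limiting.
D consumed = (1/3) × 220.0 = 73.33 mol
D remaining = 112.1 − 73.33 = 38.77 mol
mass = 38.77 × 74.20 = 2877 g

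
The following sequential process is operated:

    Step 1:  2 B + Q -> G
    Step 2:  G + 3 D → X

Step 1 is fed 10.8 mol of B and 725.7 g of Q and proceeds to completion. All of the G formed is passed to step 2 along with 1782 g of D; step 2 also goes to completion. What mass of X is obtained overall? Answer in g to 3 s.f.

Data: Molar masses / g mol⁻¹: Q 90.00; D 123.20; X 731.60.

3530 g

Step 1:
n(B) = 10.80 mol
n(Q) = 725.7 / 90.00 = 8.063 mol
n/ν → B: 5.400, Q: 8.063; B is limiting.
n(G) produced = (1/2) × 10.80 = 5.400 mol
Step 2:
n(G) available = 5.400 mol
n(D) = 1782 / 123.20 = 14.46 mol
n/ν → G: 5.400, D: 4.820; D is limiting.
n(X) = (1/3) × 14.46 = 4.820 mol
mass = 4.820 × 731.60 = 3526 g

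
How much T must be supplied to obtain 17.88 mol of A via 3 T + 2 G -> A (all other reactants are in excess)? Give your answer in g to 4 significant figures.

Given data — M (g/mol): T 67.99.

3647 g

n(A) = 17.88 mol
n(T) = (3/1) × 17.88 = 53.64 mol
mass = 53.64 × 67.99 = 3647 g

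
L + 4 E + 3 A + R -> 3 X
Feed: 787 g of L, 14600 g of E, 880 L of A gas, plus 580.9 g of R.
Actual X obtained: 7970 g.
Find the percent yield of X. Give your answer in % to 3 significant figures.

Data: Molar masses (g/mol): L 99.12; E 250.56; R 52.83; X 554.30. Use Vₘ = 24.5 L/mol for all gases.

n(L) = 787.0 / 99.12 = 7.940 mol
n(E) = 14600 / 250.56 = 58.27 mol
n(A) = 880.0 / 24.5 = 35.92 mol
n(R) = 580.9 / 52.83 = 11.00 mol
n/ν for L = 7.940/1 = 7.940
n/ν for E = 58.27/4 = 14.57
n/ν for A = 35.92/3 = 11.97
n/ν for R = 11.00/1 = 11.00
Smallest n/ν is L → limiting reagent.
theoretical n(X) = (3/1) × 7.940 = 23.82 mol → 13200 g
% yield = 7970 / 13200 × 100 = 60.38 %

60.4 %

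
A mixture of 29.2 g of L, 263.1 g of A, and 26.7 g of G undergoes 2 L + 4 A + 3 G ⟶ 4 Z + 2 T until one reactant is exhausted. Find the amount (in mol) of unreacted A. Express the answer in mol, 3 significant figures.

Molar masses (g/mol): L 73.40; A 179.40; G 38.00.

n(L) = 29.20 / 73.40 = 0.3978 mol
n(A) = 263.1 / 179.40 = 1.467 mol
n(G) = 26.70 / 38.00 = 0.7026 mol
n/ν for L = 0.3978/2 = 0.1989
n/ν for A = 1.467/4 = 0.3668
n/ν for G = 0.7026/3 = 0.2342
Smallest n/ν is L → limiting reagent.
A consumed = (4/2) × 0.3978 = 0.7956 mol
A remaining = 1.467 − 0.7956 = 0.6714 mol

0.671 mol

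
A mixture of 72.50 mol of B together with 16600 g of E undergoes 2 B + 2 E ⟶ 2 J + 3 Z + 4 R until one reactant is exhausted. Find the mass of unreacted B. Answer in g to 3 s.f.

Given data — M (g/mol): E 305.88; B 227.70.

n(B) = 72.50 mol
n(E) = 16600 / 305.88 = 54.27 mol
n/ν for B = 72.50/2 = 36.25
n/ν for E = 54.27/2 = 27.14
Smallest n/ν is E → limiting reagent.
B consumed = (2/2) × 54.27 = 54.27 mol
B remaining = 72.50 − 54.27 = 18.23 mol
mass = 18.23 × 227.70 = 4151 g

4150 g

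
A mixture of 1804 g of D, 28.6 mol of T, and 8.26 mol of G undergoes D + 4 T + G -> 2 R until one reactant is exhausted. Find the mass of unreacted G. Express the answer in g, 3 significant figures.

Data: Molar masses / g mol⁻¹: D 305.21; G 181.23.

426 g

n(D) = 1804 / 305.21 = 5.911 mol
n(T) = 28.60 mol
n(G) = 8.260 mol
n/ν for D = 5.911/1 = 5.911
n/ν for T = 28.60/4 = 7.150
n/ν for G = 8.260/1 = 8.260
Smallest n/ν is D → limiting reagent.
G consumed = (1/1) × 5.911 = 5.911 mol
G remaining = 8.260 − 5.911 = 2.349 mol
mass = 2.349 × 181.23 = 425.7 g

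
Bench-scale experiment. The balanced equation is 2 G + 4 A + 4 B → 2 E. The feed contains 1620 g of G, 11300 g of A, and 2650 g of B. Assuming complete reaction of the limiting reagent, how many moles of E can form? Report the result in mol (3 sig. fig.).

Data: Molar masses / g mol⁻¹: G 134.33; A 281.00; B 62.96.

12.1 mol

n(G) = 1620 / 134.33 = 12.06 mol
n(A) = 11300 / 281.00 = 40.21 mol
n(B) = 2650 / 62.96 = 42.09 mol
n/ν for G = 12.06/2 = 6.030
n/ν for A = 40.21/4 = 10.05
n/ν for B = 42.09/4 = 10.52
Smallest n/ν is G → limiting reagent.
n(E) = (2/2) × 12.06 = 12.06 mol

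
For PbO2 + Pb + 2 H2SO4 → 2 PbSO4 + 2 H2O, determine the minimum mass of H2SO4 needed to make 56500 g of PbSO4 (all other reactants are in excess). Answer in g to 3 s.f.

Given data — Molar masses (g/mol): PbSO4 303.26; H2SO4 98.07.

18300 g

n(PbSO4) = 56500 / 303.26 = 186.3 mol
n(H2SO4) = (2/2) × 186.3 = 186.3 mol
mass = 186.3 × 98.07 = 18270 g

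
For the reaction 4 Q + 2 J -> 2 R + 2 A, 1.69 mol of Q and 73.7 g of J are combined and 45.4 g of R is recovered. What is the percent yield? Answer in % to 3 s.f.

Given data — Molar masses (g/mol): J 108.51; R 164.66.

n(Q) = 1.690 mol
n(J) = 73.70 / 108.51 = 0.6792 mol
n/ν → Q: 0.4225, J: 0.3396; J is limiting.
theoretical n(R) = (2/2) × 0.6792 = 0.6792 mol → 111.8 g
% yield = 45.4 / 111.8 × 100 = 40.61 %

40.6 %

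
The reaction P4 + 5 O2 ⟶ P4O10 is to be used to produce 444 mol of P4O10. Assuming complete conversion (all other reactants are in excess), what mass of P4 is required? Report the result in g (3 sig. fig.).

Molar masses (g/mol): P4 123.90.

n(P4O10) = 444.0 mol
n(P4) = (1/1) × 444.0 = 444.0 mol
mass = 444.0 × 123.90 = 55010 g

55000 g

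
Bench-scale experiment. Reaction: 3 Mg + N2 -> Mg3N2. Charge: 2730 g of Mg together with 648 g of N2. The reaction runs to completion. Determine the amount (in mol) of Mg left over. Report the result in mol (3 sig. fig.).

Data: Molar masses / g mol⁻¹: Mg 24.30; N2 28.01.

42.9 mol

n(Mg) = 2730 / 24.30 = 112.3 mol
n(N2) = 648.0 / 28.01 = 23.13 mol
n/ν for Mg = 112.3/3 = 37.43
n/ν for N2 = 23.13/1 = 23.13
Smallest n/ν is N2 → limiting reagent.
Mg consumed = (3/1) × 23.13 = 69.39 mol
Mg remaining = 112.3 − 69.39 = 42.91 mol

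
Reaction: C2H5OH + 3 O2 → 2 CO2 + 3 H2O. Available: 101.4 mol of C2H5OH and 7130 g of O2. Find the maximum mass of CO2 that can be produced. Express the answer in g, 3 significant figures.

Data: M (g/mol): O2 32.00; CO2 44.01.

6540 g

n(C2H5OH) = 101.4 mol
n(O2) = 7130 / 32.00 = 222.8 mol
n/ν for C2H5OH = 101.4/1 = 101.4
n/ν for O2 = 222.8/3 = 74.27
Smallest n/ν is O2 → limiting reagent.
n(CO2) = (2/3) × 222.8 = 148.5 mol
mass = 148.5 × 44.01 = 6535 g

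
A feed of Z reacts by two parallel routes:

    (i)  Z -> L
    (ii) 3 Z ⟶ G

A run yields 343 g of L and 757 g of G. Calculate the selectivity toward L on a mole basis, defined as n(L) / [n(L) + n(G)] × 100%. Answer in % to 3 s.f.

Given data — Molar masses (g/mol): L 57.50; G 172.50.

57.6 %

n(L) = 343 / 57.50 = 5.965 mol
n(G) = 757 / 172.50 = 4.388 mol
selectivity = 5.965/(5.965+4.388) × 100 = 57.62 %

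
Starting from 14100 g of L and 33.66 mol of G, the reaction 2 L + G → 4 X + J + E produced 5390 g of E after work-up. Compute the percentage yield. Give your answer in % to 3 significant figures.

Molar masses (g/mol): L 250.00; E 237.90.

80.3 %

n(L) = 14100 / 250.00 = 56.40 mol
n(G) = 33.66 mol
n/ν → L: 28.20, G: 33.66; L is limiting.
theoretical n(E) = (1/2) × 56.40 = 28.20 mol → 6709 g
% yield = 5390 / 6709 × 100 = 80.34 %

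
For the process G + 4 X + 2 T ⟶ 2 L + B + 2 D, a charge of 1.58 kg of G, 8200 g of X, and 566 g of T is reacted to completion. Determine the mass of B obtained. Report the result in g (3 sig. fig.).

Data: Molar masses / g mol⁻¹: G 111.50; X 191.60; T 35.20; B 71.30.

n(G) = 1.580×1000 / 111.50 = 14.17 mol
n(X) = 8200 / 191.60 = 42.80 mol
n(T) = 566.0 / 35.20 = 16.08 mol
n/ν → G: 14.17, X: 10.70, T: 8.040; T is limiting.
n(B) = (1/2) × 16.08 = 8.040 mol
mass = 8.040 × 71.30 = 573.3 g

573 g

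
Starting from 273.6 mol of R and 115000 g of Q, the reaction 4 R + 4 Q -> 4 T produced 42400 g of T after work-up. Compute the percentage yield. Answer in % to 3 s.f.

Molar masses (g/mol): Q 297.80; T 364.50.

n(R) = 273.6 mol
n(Q) = 115000 / 297.80 = 386.2 mol
n/ν → R: 68.40, Q: 96.55; R is limiting.
theoretical n(T) = (4/4) × 273.6 = 273.6 mol → 99730 g
% yield = 42400 / 99730 × 100 = 42.51 %

42.5 %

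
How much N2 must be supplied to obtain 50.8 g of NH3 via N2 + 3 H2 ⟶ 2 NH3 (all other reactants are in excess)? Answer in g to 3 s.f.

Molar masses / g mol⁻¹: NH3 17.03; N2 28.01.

n(NH3) = 50.8 / 17.03 = 2.983 mol
n(N2) = (1/2) × 2.983 = 1.492 mol
mass = 1.492 × 28.01 = 41.79 g

41.8 g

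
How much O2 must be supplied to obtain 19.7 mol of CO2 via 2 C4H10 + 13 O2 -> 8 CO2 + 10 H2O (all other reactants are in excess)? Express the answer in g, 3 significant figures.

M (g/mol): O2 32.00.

1020 g

n(CO2) = 19.70 mol
n(O2) = (13/8) × 19.70 = 32.01 mol
mass = 32.01 × 32.00 = 1024 g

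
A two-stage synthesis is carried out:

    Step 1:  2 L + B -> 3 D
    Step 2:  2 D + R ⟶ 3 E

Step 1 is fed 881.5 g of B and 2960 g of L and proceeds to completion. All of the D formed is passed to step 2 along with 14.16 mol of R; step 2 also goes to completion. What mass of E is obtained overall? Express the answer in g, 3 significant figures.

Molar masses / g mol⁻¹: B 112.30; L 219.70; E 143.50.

4350 g

Step 1:
n(B) = 881.5 / 112.30 = 7.850 mol
n(L) = 2960 / 219.70 = 13.47 mol
n/ν for B = 7.850/1 = 7.850
n/ν for L = 13.47/2 = 6.735
Smallest n/ν is L → limiting reagent.
n(D) produced = (3/2) × 13.47 = 20.21 mol
Step 2:
n(D) available = 20.21 mol
n(R) = 14.16 mol
n/ν for D = 20.21/2 = 10.11
n/ν for R = 14.16/1 = 14.16
Smallest n/ν is D → limiting reagent.
n(E) = (3/2) × 20.21 = 30.32 mol
mass = 30.32 × 143.50 = 4351 g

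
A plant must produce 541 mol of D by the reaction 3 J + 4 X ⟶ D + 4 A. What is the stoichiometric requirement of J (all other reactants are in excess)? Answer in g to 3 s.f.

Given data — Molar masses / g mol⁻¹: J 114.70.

n(D) = 541.0 mol
n(J) = (3/1) × 541.0 = 1623 mol
mass = 1623 × 114.70 = 186200 g

186000 g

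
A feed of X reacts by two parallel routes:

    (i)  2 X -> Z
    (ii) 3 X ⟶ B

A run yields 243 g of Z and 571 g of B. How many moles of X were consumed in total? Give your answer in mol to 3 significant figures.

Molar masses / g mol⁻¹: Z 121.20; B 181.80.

n(Z) = 243 / 121.20 = 2.005 mol
n(B) = 571 / 181.80 = 3.141 mol
n(X) via (i) = (2/1)×2.005 = 4.010 mol
n(X) via (ii) = (3/1)×3.141 = 9.423 mol
total n(X) = 4.010 + 9.423 = 13.43 mol

13.4 mol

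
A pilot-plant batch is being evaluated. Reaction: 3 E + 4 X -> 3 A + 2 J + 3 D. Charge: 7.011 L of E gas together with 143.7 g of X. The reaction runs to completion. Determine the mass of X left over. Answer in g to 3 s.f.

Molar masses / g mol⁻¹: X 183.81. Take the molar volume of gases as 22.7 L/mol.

68.0 g

n(E) = 7.011 / 22.7 = 0.3089 mol
n(X) = 143.7 / 183.81 = 0.7818 mol
n/ν for E = 0.3089/3 = 0.1030
n/ν for X = 0.7818/4 = 0.1955
Smallest n/ν is E → limiting reagent.
X consumed = (4/3) × 0.3089 = 0.4119 mol
X remaining = 0.7818 − 0.4119 = 0.3699 mol
mass = 0.3699 × 183.81 = 67.99 g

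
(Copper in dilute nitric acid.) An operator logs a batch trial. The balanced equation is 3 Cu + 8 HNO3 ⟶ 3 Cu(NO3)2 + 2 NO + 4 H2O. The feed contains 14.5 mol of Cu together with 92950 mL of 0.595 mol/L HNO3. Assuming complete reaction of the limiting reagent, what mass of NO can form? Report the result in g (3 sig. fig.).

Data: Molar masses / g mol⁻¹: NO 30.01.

290 g

n(Cu) = 14.50 mol
n(HNO3) = 0.595 × 92950/1000 = 55.31 mol
n/ν → Cu: 4.833, HNO3: 6.914; Cu is limiting.
n(NO) = (2/3) × 14.50 = 9.667 mol
mass = 9.667 × 30.01 = 290.1 g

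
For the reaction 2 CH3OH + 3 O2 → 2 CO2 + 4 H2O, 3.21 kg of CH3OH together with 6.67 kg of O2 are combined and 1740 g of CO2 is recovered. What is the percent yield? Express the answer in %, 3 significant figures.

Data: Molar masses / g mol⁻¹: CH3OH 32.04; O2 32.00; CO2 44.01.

n(CH3OH) = 3.210×1000 / 32.04 = 100.2 mol
n(O2) = 6.670×1000 / 32.00 = 208.4 mol
n/ν for CH3OH = 100.2/2 = 50.10
n/ν for O2 = 208.4/3 = 69.47
Smallest n/ν is CH3OH → limiting reagent.
theoretical n(CO2) = (2/2) × 100.2 = 100.2 mol → 4410 g
% yield = 1740 / 4410 × 100 = 39.46 %

39.5 %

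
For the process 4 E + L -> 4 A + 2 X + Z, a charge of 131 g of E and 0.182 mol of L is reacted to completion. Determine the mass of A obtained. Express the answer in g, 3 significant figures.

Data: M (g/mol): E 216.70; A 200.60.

121 g

n(E) = 131.0 / 216.70 = 0.6045 mol
n(L) = 0.1820 mol
n/ν for E = 0.6045/4 = 0.1511
n/ν for L = 0.1820/1 = 0.1820
Smallest n/ν is E → limiting reagent.
n(A) = (4/4) × 0.6045 = 0.6045 mol
mass = 0.6045 × 200.60 = 121.3 g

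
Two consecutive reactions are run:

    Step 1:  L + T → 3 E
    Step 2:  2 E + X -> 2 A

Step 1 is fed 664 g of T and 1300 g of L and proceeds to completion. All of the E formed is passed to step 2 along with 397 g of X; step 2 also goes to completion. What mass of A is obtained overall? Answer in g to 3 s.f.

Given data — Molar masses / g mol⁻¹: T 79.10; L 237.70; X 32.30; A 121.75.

2000 g

Step 1:
n(T) = 664.0 / 79.10 = 8.394 mol
n(L) = 1300 / 237.70 = 5.469 mol
n/ν for T = 8.394/1 = 8.394
n/ν for L = 5.469/1 = 5.469
Smallest n/ν is L → limiting reagent.
n(E) produced = (3/1) × 5.469 = 16.41 mol
Step 2:
n(E) available = 16.41 mol
n(X) = 397.0 / 32.30 = 12.29 mol
n/ν for E = 16.41/2 = 8.205
n/ν for X = 12.29/1 = 12.29
Smallest n/ν is E → limiting reagent.
n(A) = (2/2) × 16.41 = 16.41 mol
mass = 16.41 × 121.75 = 1998 g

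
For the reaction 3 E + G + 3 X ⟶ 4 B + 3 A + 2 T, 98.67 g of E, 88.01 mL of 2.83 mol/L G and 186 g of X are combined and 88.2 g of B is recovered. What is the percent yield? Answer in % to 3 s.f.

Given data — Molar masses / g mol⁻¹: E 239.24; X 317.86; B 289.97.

n(E) = 98.67 / 239.24 = 0.4124 mol
n(G) = 2.83 × 88.01/1000 = 0.2491 mol
n(X) = 186.0 / 317.86 = 0.5852 mol
n/ν → E: 0.1375, G: 0.2491, X: 0.1951; E is limiting.
theoretical n(B) = (4/3) × 0.4124 = 0.5499 mol → 159.5 g
% yield = 88.2 / 159.5 × 100 = 55.30 %

55.3 %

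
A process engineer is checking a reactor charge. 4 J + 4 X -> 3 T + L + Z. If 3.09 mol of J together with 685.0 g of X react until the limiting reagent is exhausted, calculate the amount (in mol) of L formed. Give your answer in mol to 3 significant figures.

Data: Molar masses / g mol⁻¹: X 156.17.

n(J) = 3.090 mol
n(X) = 685.0 / 156.17 = 4.386 mol
n/ν for J = 3.090/4 = 0.7725
n/ν for X = 4.386/4 = 1.097
Smallest n/ν is J → limiting reagent.
n(L) = (1/4) × 3.090 = 0.7725 mol

0.773 mol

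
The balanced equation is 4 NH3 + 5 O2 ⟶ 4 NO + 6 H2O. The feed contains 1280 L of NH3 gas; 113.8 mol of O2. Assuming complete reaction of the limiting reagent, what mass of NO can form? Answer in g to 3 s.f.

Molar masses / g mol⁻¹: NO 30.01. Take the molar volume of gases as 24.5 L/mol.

n(NH3) = 1280 / 24.5 = 52.24 mol
n(O2) = 113.8 mol
n/ν for NH3 = 52.24/4 = 13.06
n/ν for O2 = 113.8/5 = 22.76
Smallest n/ν is NH3 → limiting reagent.
n(NO) = (4/4) × 52.24 = 52.24 mol
mass = 52.24 × 30.01 = 1568 g

1570 g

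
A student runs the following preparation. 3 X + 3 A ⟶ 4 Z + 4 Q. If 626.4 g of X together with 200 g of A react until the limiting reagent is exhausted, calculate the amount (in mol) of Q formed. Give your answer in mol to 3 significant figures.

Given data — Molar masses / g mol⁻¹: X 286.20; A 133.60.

n(X) = 626.4 / 286.20 = 2.189 mol
n(A) = 200.0 / 133.60 = 1.497 mol
n/ν for X = 2.189/3 = 0.7297
n/ν for A = 1.497/3 = 0.4990
Smallest n/ν is A → limiting reagent.
n(Q) = (4/3) × 1.497 = 1.996 mol

2.00 mol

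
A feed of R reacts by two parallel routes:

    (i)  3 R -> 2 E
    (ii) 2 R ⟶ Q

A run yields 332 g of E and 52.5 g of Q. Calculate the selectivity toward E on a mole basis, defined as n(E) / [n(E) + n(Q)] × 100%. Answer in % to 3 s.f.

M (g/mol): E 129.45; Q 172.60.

n(E) = 332 / 129.45 = 2.565 mol
n(Q) = 52.5 / 172.60 = 0.3042 mol
selectivity = 2.565/(2.565+0.3042) × 100 = 89.40 %

89.4 %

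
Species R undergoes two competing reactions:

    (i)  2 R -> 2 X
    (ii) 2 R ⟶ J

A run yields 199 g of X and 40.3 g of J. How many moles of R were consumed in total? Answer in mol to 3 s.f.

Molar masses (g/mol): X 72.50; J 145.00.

3.30 mol

n(X) = 199 / 72.50 = 2.745 mol
n(J) = 40.3 / 145.00 = 0.2779 mol
n(R) via (i) = (2/2)×2.745 = 2.745 mol
n(R) via (ii) = (2/1)×0.2779 = 0.5558 mol
total n(R) = 2.745 + 0.5558 = 3.301 mol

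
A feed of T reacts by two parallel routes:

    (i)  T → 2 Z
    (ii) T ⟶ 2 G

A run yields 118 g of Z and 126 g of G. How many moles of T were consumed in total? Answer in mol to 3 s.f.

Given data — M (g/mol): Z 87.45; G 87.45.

n(Z) = 118 / 87.45 = 1.349 mol
n(G) = 126 / 87.45 = 1.441 mol
n(T) via (i) = (1/2)×1.349 = 0.6745 mol
n(T) via (ii) = (1/2)×1.441 = 0.7205 mol
total n(T) = 0.6745 + 0.7205 = 1.395 mol

1.40 mol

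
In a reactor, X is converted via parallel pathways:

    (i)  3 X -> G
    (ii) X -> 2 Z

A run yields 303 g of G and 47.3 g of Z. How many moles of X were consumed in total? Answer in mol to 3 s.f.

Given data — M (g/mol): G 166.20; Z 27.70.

6.32 mol

n(G) = 303 / 166.20 = 1.823 mol
n(Z) = 47.3 / 27.70 = 1.708 mol
n(X) via (i) = (3/1)×1.823 = 5.469 mol
n(X) via (ii) = (1/2)×1.708 = 0.8540 mol
total n(X) = 5.469 + 0.8540 = 6.323 mol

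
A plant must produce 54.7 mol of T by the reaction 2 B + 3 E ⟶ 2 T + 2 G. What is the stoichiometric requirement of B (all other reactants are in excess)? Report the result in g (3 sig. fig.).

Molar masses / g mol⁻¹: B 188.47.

n(T) = 54.70 mol
n(B) = (2/2) × 54.70 = 54.70 mol
mass = 54.70 × 188.47 = 10310 g

10300 g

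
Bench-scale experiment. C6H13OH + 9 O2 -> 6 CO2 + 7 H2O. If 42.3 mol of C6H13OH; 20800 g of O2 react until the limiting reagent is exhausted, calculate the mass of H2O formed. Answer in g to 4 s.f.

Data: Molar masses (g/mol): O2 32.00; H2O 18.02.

5336 g

n(C6H13OH) = 42.30 mol
n(O2) = 20800 / 32.00 = 650.0 mol
n/ν for C6H13OH = 42.30/1 = 42.30
n/ν for O2 = 650.0/9 = 72.22
Smallest n/ν is C6H13OH → limiting reagent.
n(H2O) = (7/1) × 42.30 = 296.1 mol
mass = 296.1 × 18.02 = 5336 g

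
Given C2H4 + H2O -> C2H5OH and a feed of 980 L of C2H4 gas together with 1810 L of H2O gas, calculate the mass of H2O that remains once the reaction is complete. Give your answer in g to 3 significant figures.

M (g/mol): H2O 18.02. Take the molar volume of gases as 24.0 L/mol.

623 g

n(C2H4) = 980.0 / 24.0 = 40.83 mol
n(H2O) = 1810 / 24.0 = 75.42 mol
n/ν → C2H4: 40.83, H2O: 75.42; C2H4 is limiting.
H2O consumed = (1/1) × 40.83 = 40.83 mol
H2O remaining = 75.42 − 40.83 = 34.59 mol
mass = 34.59 × 18.02 = 623.3 g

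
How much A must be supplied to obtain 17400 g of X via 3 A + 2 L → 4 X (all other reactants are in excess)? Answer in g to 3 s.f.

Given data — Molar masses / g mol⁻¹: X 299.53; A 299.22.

13000 g

n(X) = 17400 / 299.53 = 58.09 mol
n(A) = (3/4) × 58.09 = 43.57 mol
mass = 43.57 × 299.22 = 13040 g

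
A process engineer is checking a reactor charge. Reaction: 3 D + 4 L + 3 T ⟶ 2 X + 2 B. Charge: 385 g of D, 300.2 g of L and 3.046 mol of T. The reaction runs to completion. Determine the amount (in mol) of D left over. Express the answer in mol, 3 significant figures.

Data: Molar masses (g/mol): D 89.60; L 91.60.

1.84 mol

n(D) = 385.0 / 89.60 = 4.297 mol
n(L) = 300.2 / 91.60 = 3.277 mol
n(T) = 3.046 mol
n/ν for D = 4.297/3 = 1.432
n/ν for L = 3.277/4 = 0.8193
n/ν for T = 3.046/3 = 1.015
Smallest n/ν is L → limiting reagent.
D consumed = (3/4) × 3.277 = 2.458 mol
D remaining = 4.297 − 2.458 = 1.839 mol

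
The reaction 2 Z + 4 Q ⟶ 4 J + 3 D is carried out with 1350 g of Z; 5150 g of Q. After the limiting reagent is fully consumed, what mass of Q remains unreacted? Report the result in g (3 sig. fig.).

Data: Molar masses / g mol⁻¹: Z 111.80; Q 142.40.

n(Z) = 1350 / 111.80 = 12.08 mol
n(Q) = 5150 / 142.40 = 36.17 mol
n/ν for Z = 12.08/2 = 6.040
n/ν for Q = 36.17/4 = 9.043
Smallest n/ν is Z → limiting reagent.
Q consumed = (4/2) × 12.08 = 24.16 mol
Q remaining = 36.17 − 24.16 = 12.01 mol
mass = 12.01 × 142.40 = 1710 g

1710 g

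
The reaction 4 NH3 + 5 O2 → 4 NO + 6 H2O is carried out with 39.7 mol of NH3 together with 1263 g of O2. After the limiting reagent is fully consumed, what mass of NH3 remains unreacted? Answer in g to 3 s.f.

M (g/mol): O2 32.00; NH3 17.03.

n(NH3) = 39.70 mol
n(O2) = 1263 / 32.00 = 39.47 mol
n/ν for NH3 = 39.70/4 = 9.925
n/ν for O2 = 39.47/5 = 7.894
Smallest n/ν is O2 → limiting reagent.
NH3 consumed = (4/5) × 39.47 = 31.58 mol
NH3 remaining = 39.70 − 31.58 = 8.120 mol
mass = 8.120 × 17.03 = 138.3 g

138 g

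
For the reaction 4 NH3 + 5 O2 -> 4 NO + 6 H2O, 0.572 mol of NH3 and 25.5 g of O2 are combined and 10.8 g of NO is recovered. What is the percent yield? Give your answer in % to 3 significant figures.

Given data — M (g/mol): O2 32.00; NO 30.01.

n(NH3) = 0.5720 mol
n(O2) = 25.50 / 32.00 = 0.7969 mol
n/ν for NH3 = 0.5720/4 = 0.1430
n/ν for O2 = 0.7969/5 = 0.1594
Smallest n/ν is NH3 → limiting reagent.
theoretical n(NO) = (4/4) × 0.5720 = 0.5720 mol → 17.17 g
% yield = 10.8 / 17.17 × 100 = 62.90 %

62.9 %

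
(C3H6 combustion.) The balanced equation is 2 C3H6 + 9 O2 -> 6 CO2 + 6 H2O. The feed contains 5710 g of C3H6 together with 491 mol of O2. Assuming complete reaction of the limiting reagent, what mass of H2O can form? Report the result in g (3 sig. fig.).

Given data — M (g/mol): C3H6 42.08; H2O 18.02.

5900 g

n(C3H6) = 5710 / 42.08 = 135.7 mol
n(O2) = 491.0 mol
n/ν for C3H6 = 135.7/2 = 67.85
n/ν for O2 = 491.0/9 = 54.56
Smallest n/ν is O2 → limiting reagent.
n(H2O) = (6/9) × 491.0 = 327.3 mol
mass = 327.3 × 18.02 = 5898 g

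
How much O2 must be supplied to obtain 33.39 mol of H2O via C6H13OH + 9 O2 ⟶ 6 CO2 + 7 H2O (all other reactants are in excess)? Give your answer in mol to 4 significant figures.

42.93 mol

n(H2O) = 33.39 mol
n(O2) = (9/7) × 33.39 = 42.93 mol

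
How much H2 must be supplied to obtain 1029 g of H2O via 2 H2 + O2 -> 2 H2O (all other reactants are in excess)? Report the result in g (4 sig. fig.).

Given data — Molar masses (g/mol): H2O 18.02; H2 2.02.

n(H2O) = 1029 / 18.02 = 57.10 mol
n(H2) = (2/2) × 57.10 = 57.10 mol
mass = 57.10 × 2.02 = 115.3 g

115.3 g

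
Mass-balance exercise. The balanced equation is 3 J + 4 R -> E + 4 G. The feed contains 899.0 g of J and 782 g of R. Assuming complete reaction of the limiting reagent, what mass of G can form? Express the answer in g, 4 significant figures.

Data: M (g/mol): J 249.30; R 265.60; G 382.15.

1125 g

n(J) = 899.0 / 249.30 = 3.606 mol
n(R) = 782.0 / 265.60 = 2.944 mol
n/ν → J: 1.202, R: 0.7360; R is limiting.
n(G) = (4/4) × 2.944 = 2.944 mol
mass = 2.944 × 382.15 = 1125 g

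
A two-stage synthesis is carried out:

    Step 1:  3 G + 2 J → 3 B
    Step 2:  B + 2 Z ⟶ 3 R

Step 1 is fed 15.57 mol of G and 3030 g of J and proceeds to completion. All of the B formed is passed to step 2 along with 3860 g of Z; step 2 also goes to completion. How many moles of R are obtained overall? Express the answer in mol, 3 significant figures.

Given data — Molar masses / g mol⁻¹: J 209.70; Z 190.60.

Step 1:
n(G) = 15.57 mol
n(J) = 3030 / 209.70 = 14.45 mol
n/ν → G: 5.190, J: 7.225; G is limiting.
n(B) produced = (3/3) × 15.57 = 15.57 mol
Step 2:
n(B) available = 15.57 mol
n(Z) = 3860 / 190.60 = 20.25 mol
n/ν → B: 15.57, Z: 10.13; Z is limiting.
n(R) = (3/2) × 20.25 = 30.38 mol

30.4 mol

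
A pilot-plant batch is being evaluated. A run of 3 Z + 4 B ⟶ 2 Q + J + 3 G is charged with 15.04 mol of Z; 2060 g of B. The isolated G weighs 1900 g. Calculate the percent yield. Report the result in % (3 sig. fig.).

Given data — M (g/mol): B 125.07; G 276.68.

55.6 %

n(Z) = 15.04 mol
n(B) = 2060 / 125.07 = 16.47 mol
n/ν for Z = 15.04/3 = 5.013
n/ν for B = 16.47/4 = 4.118
Smallest n/ν is B → limiting reagent.
theoretical n(G) = (3/4) × 16.47 = 12.35 mol → 3417 g
% yield = 1900 / 3417 × 100 = 55.60 %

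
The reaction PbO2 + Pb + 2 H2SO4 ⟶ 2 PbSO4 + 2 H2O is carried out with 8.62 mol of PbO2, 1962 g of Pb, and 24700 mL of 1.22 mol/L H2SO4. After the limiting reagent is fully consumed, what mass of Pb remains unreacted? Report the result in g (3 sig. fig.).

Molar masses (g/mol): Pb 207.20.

176 g

n(PbO2) = 8.620 mol
n(Pb) = 1962 / 207.20 = 9.469 mol
n(H2SO4) = 1.22 × 24700/1000 = 30.13 mol
n/ν → PbO2: 8.620, Pb: 9.469, H2SO4: 15.07; PbO2 is limiting.
Pb consumed = (1/1) × 8.620 = 8.620 mol
Pb remaining = 9.469 − 8.620 = 0.8490 mol
mass = 0.8490 × 207.20 = 175.9 g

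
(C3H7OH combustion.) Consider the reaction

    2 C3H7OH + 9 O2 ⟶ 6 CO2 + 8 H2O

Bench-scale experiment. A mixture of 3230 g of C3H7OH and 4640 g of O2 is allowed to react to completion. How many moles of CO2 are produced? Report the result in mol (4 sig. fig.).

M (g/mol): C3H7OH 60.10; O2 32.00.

96.67 mol

n(C3H7OH) = 3230 / 60.10 = 53.74 mol
n(O2) = 4640 / 32.00 = 145.0 mol
n/ν for C3H7OH = 53.74/2 = 26.87
n/ν for O2 = 145.0/9 = 16.11
Smallest n/ν is O2 → limiting reagent.
n(CO2) = (6/9) × 145.0 = 96.67 mol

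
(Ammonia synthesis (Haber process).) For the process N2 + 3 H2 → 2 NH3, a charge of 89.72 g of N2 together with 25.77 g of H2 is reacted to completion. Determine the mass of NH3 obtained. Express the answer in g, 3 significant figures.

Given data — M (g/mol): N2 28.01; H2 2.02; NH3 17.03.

n(N2) = 89.72 / 28.01 = 3.203 mol
n(H2) = 25.77 / 2.02 = 12.76 mol
n/ν for N2 = 3.203/1 = 3.203
n/ν for H2 = 12.76/3 = 4.253
Smallest n/ν is N2 → limiting reagent.
n(NH3) = (2/1) × 3.203 = 6.406 mol
mass = 6.406 × 17.03 = 109.1 g

109 g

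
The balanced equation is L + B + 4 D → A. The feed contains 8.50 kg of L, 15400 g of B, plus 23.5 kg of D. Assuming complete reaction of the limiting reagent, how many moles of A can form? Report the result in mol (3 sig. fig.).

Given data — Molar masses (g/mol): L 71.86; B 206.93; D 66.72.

74.4 mol

n(L) = 8.500×1000 / 71.86 = 118.3 mol
n(B) = 15400 / 206.93 = 74.42 mol
n(D) = 23.50×1000 / 66.72 = 352.2 mol
n/ν for L = 118.3/1 = 118.3
n/ν for B = 74.42/1 = 74.42
n/ν for D = 352.2/4 = 88.05
Smallest n/ν is B → limiting reagent.
n(A) = (1/1) × 74.42 = 74.42 mol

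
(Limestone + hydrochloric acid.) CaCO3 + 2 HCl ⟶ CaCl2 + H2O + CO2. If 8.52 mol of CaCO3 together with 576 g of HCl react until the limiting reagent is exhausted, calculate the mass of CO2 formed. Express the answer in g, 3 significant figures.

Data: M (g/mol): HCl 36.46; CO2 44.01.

n(CaCO3) = 8.520 mol
n(HCl) = 576.0 / 36.46 = 15.80 mol
n/ν → CaCO3: 8.520, HCl: 7.900; HCl is limiting.
n(CO2) = (1/2) × 15.80 = 7.900 mol
mass = 7.900 × 44.01 = 347.7 g

348 g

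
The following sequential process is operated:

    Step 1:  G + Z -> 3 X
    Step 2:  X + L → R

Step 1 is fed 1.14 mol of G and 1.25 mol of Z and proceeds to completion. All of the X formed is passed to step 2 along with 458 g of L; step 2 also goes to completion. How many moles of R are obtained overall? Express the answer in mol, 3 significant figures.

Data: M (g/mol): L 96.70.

3.42 mol

Step 1:
n(G) = 1.140 mol
n(Z) = 1.250 mol
n/ν for G = 1.140/1 = 1.140
n/ν for Z = 1.250/1 = 1.250
Smallest n/ν is G → limiting reagent.
n(X) produced = (3/1) × 1.140 = 3.420 mol
Step 2:
n(X) available = 3.420 mol
n(L) = 458.0 / 96.70 = 4.736 mol
n/ν for X = 3.420/1 = 3.420
n/ν for L = 4.736/1 = 4.736
Smallest n/ν is X → limiting reagent.
n(R) = (1/1) × 3.420 = 3.420 mol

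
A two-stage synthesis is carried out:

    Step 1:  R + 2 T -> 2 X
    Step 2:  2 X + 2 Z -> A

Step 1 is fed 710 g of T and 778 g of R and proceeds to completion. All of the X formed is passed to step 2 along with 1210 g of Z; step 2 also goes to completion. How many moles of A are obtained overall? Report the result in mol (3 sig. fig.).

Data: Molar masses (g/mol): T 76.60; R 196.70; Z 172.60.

3.51 mol

Step 1:
n(T) = 710.0 / 76.60 = 9.269 mol
n(R) = 778.0 / 196.70 = 3.955 mol
n/ν for T = 9.269/2 = 4.635
n/ν for R = 3.955/1 = 3.955
Smallest n/ν is R → limiting reagent.
n(X) produced = (2/1) × 3.955 = 7.910 mol
Step 2:
n(X) available = 7.910 mol
n(Z) = 1210 / 172.60 = 7.010 mol
n/ν for X = 7.910/2 = 3.955
n/ν for Z = 7.010/2 = 3.505
Smallest n/ν is Z → limiting reagent.
n(A) = (1/2) × 7.010 = 3.505 mol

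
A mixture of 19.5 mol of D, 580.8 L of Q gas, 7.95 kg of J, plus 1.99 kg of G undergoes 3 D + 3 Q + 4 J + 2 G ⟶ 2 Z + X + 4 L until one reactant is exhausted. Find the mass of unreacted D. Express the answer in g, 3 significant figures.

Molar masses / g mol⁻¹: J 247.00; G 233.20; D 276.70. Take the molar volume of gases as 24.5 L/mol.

1850 g

n(D) = 19.50 mol
n(Q) = 580.8 / 24.5 = 23.71 mol
n(J) = 7.950×1000 / 247.00 = 32.19 mol
n(G) = 1.990×1000 / 233.20 = 8.533 mol
n/ν for D = 19.50/3 = 6.500
n/ν for Q = 23.71/3 = 7.903
n/ν for J = 32.19/4 = 8.048
n/ν for G = 8.533/2 = 4.267
Smallest n/ν is G → limiting reagent.
D consumed = (3/2) × 8.533 = 12.80 mol
D remaining = 19.50 − 12.80 = 6.700 mol
mass = 6.700 × 276.70 = 1854 g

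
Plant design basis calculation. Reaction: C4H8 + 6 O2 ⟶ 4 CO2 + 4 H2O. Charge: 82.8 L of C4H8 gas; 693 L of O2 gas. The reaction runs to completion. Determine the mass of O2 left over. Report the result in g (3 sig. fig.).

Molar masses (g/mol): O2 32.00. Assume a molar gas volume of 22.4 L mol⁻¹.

280 g

n(C4H8) = 82.80 / 22.4 = 3.696 mol
n(O2) = 693.0 / 22.4 = 30.94 mol
n/ν → C4H8: 3.696, O2: 5.157; C4H8 is limiting.
O2 consumed = (6/1) × 3.696 = 22.18 mol
O2 remaining = 30.94 − 22.18 = 8.760 mol
mass = 8.760 × 32.00 = 280.3 g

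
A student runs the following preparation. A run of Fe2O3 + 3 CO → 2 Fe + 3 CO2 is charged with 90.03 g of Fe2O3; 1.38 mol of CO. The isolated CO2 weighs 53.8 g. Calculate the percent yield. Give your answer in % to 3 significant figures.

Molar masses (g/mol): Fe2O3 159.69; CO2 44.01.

88.6 %

n(Fe2O3) = 90.03 / 159.69 = 0.5638 mol
n(CO) = 1.380 mol
n/ν for Fe2O3 = 0.5638/1 = 0.5638
n/ν for CO = 1.380/3 = 0.4600
Smallest n/ν is CO → limiting reagent.
theoretical n(CO2) = (3/3) × 1.380 = 1.380 mol → 60.73 g
% yield = 53.8 / 60.73 × 100 = 88.59 %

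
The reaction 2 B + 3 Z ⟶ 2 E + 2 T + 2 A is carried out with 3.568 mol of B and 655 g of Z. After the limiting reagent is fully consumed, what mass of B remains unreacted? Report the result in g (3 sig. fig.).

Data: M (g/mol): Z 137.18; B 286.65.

110 g

n(B) = 3.568 mol
n(Z) = 655.0 / 137.18 = 4.775 mol
n/ν for B = 3.568/2 = 1.784
n/ν for Z = 4.775/3 = 1.592
Smallest n/ν is Z → limiting reagent.
B consumed = (2/3) × 4.775 = 3.183 mol
B remaining = 3.568 − 3.183 = 0.3850 mol
mass = 0.3850 × 286.65 = 110.4 g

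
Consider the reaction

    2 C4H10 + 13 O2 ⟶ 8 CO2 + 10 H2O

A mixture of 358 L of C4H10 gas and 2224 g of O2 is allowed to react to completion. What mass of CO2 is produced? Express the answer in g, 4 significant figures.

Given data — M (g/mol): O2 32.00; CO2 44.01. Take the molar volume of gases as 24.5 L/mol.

n(C4H10) = 358.0 / 24.5 = 14.61 mol
n(O2) = 2224 / 32.00 = 69.50 mol
n/ν for C4H10 = 14.61/2 = 7.305
n/ν for O2 = 69.50/13 = 5.346
Smallest n/ν is O2 → limiting reagent.
n(CO2) = (8/13) × 69.50 = 42.77 mol
mass = 42.77 × 44.01 = 1882 g

1882 g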